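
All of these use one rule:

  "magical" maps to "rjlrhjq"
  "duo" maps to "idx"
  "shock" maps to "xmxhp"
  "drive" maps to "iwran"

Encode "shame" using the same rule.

The shift depends on letter class: consonant m→r is +5, but vowel a→j is +9. Vowels shift forward by 9 and consonants shift forward by 5.
On shame: s(cons)+5=x, h(cons)+5=m, a(vowel)+9=j, m(cons)+5=r, e(vowel)+9=n.

xmjrn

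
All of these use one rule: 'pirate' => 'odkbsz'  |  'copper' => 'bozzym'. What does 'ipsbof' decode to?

verify

Read the word backwards and shift each letter +10.
Decoding ipsbof: shift back: i−10=y, p−10=f, s−10=i, b−10=r, o−10=e, f−10=v → yfirev; then reverse → verify.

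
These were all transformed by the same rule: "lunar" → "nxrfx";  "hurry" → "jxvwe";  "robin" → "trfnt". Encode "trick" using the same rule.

Each letter shifts forward by (position + 2), i.e. 2, 3, 4, … — the shift grows by one for each successive letter.
Applying it to trick: t+2=v, r+3=u, i+4=m, c+5=h, k+6=q.

vumhq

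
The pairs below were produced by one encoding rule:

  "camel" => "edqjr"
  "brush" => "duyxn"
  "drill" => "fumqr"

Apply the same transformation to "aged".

In camel: c→e is +2, a→d is +3, m→q is +4, e→j is +5 — the shift increases by 1 each position. Letter i (0-indexed) is shifted by i+2, so successive shifts are 2, 3, 4, ….
For aged: a+2=c, g+3=j, e+4=i, d+5=i.

cjii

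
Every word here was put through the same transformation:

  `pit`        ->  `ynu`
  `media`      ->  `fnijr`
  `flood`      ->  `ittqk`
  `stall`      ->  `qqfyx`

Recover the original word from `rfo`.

jam

The output letters match the input read backwards, each shifted +5: pit reversed is tip. Read the word backwards and shift each letter +5.
Decoding rfo: shift back: r−5=m, f−5=a, o−5=j → maj; then reverse → jam.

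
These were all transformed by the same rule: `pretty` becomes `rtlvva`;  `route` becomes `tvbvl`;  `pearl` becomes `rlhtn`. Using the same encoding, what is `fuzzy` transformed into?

hbbba

The shift depends on letter class: consonant p→r is +2, but vowel e→l is +7. Vowels shift forward by 7 and consonants shift forward by 2.
Applying it to fuzzy: f(cons)+2=h, u(vowel)+7=b, z(cons)+2=b, z(cons)+2=b, y(cons)+2=a.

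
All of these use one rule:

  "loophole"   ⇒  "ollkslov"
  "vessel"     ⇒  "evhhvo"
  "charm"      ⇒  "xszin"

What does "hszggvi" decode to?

Each pair mirrors across the alphabet (l↔o, o↔l, o↔l): positions sum to 25. This is the alphabet-reversal cipher (Atbash): a becomes z, b becomes y, etc.
Undoing it on hszggvi: h↔s, s↔h, z↔a, g↔t, g↔t, v↔e, i↔r.

shatter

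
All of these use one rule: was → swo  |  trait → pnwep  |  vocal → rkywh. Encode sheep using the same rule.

Compare letters: w→s is +22, a→w is +22, s→o is +22 — a constant shift. Each letter is shifted forward by 22 in the alphabet (a Caesar shift of +22).
For sheep: s+22=o, h+22=d, e+22=a, e+22=a, p+22=l.

odaal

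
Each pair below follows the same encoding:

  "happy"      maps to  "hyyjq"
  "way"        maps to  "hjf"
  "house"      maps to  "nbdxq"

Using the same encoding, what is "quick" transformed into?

tlrdz

The word is reversed, then every letter is shifted forward by 9.
On quick: reverse → kciuq; then shift: k+9=t, c+9=l, i+9=r, u+9=d, q+9=z.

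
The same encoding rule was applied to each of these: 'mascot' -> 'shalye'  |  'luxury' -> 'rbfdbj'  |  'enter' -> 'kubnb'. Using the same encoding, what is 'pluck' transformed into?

In mascot: m→s is +6, a→h is +7, s→a is +8, c→l is +9 — the shift increases by 1 each position. Letter i (0-indexed) is shifted by i+6, so successive shifts are 6, 7, 8, ….
Applying it to pluck: p+6=v, l+7=s, u+8=c, c+9=l, k+10=u.

vsclu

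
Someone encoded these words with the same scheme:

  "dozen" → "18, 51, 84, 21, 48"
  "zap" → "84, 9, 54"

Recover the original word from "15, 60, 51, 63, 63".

cross

d(#4)→18 and o(#15)→51: differences scale by 3, so n = 3·pos + 6. The formula is n = 3×(alphabet index, a=1) + 6.
Reversing it on 15, 60, 51, 63, 63: 15→(15−6)÷3=3=c, 60→(60−6)÷3=18=r, 51→(51−6)÷3=15=o, 63→(63−6)÷3=19=s, 63→(63−6)÷3=19=s.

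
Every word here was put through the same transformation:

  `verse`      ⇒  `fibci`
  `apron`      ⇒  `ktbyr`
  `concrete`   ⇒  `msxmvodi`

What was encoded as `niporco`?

defense

Shifts by position in verse: pos 0: v→f (+10), pos 1: e→i (+4), pos 2: r→b (+10), pos 3: s→c (+10), pos 4: e→i (+4) — repeating every 3. It's a Vigenère-style cipher with numeric key [10,4,10]: position i shifts by key[i mod 3].
Decoding niporco: n−10=d, i−4=e, p−10=f, o−10=e, r−4=n, c−10=s, o−10=e.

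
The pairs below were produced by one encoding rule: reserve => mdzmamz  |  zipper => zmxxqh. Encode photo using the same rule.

The output letters match the input read backwards, each shifted +8: reserve reversed is evreser. The word is reversed, then every letter is shifted forward by 8.
Applying it to photo: reverse → otohp; then shift: o+8=w, t+8=b, o+8=w, h+8=p, p+8=x.

wbwpx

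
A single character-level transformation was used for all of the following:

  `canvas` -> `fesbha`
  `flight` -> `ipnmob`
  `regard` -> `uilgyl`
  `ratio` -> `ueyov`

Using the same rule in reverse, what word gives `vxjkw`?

In canvas: c→f is +3, a→e is +4, n→s is +5, v→b is +6 — the shift increases by 1 each position. The shift increases by 1 at each position, starting from +3: 3, 4, 5, ….
Decoding vxjkw: v−3=s, x−4=t, j−5=e, k−6=e, w−7=p.

steep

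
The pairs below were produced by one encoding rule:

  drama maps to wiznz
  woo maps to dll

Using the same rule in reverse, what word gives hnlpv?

Each pair mirrors across the alphabet (d↔w, r↔i, a↔z): positions sum to 25. This is the alphabet-reversal cipher (Atbash): a becomes z, b becomes y, etc.
Decoding hnlpv: h↔s, n↔m, l↔o, p↔k, v↔e.

smoke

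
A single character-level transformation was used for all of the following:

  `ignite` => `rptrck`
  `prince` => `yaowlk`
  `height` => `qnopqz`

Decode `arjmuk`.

Shifts by position in ignite: pos 0: i→r (+9), pos 1: g→p (+9), pos 2: n→t (+6), pos 3: i→r (+9), pos 4: t→c (+9), pos 5: e→k (+6) — repeating every 3. The shifts repeat in a cycle of length 3: positions 0,1,… shift by +9, +9, +6, then the pattern repeats.
Decoding arjmuk: a−9=r, r−9=i, j−6=d, m−9=d, u−9=l, k−6=e.

riddle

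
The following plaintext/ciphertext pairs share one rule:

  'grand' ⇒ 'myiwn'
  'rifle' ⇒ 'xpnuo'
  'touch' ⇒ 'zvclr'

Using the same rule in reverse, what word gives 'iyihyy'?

In grand: g→m is +6, r→y is +7, a→i is +8, n→w is +9 — the shift increases by 1 each position. Letter i (0-indexed) is shifted by i+6, so successive shifts are 6, 7, 8, ….
Decoding iyihyy: i−6=c, y−7=r, i−8=a, h−9=y, y−10=o, y−11=n.

crayon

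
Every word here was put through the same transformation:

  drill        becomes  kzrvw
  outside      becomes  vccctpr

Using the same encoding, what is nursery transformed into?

ucacpdl

In drill: d→k is +7, r→z is +8, i→r is +9, l→v is +10 — the shift increases by 1 each position. Each letter shifts forward by (position + 7), i.e. 7, 8, 9, … — the shift grows by one for each successive letter.
For nursery: n+7=u, u+8=c, r+9=a, s+10=c, e+11=p, r+12=d, y+13=l.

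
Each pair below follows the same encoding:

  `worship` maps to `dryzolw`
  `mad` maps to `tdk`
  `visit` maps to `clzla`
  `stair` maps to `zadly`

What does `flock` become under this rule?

The shift depends on letter class: consonant w→d is +7, but vowel o→r is +3. Two shifts are in play — +3 for a/e/i/o/u, +7 for every other letter.
On flock: f(cons)+7=m, l(cons)+7=s, o(vowel)+3=r, c(cons)+7=j, k(cons)+7=r.

msrjr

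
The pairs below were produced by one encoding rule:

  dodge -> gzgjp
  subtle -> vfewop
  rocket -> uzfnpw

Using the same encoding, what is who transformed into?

The shift depends on letter class: consonant d→g is +3, but vowel o→z is +11. Two shifts are in play — +11 for a/e/i/o/u, +3 for every other letter.
Applying it to who: w(cons)+3=z, h(cons)+3=k, o(vowel)+11=z.

zkz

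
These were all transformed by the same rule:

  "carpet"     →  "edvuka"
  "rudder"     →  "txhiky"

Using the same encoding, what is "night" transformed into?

In carpet: c→e is +2, a→d is +3, r→v is +4, p→u is +5 — the shift increases by 1 each position. Each letter shifts forward by (position + 2), i.e. 2, 3, 4, … — the shift grows by one for each successive letter.
Applying it to night: n+2=p, i+3=l, g+4=k, h+5=m, t+6=z.

plkmz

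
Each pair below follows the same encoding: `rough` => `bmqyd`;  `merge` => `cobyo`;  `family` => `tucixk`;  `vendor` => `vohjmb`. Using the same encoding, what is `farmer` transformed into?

Each letter's alphabet position (a=0..z=25) is mapped through 5·x+20 mod 26 — an affine cipher.
Applying it to farmer: f(5)→5·5+20≡19=t; a(0)→5·0+20≡20=u; r(17)→5·17+20≡1=b; m(12)→5·12+20≡2=c; e(4)→5·4+20≡14=o; r(17)→5·17+20≡1=b (all mod 26).

tubcob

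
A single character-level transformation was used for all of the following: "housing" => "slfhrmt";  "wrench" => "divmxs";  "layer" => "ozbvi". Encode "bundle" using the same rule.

yfmwov

Letters are reflected about the middle of the alphabet (position → 25−position): Atbash.
For bundle: b↔y, u↔f, n↔m, d↔w, l↔o, e↔v.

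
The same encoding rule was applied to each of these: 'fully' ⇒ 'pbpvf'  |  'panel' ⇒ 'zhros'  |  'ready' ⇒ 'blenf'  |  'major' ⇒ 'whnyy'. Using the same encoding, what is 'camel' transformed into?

Shifts by position in fully: pos 0: f→p (+10), pos 1: u→b (+7), pos 2: l→p (+4), pos 3: l→v (+10), pos 4: y→f (+7) — repeating every 3. It's a Vigenère-style cipher with numeric key [10,7,4]: position i shifts by key[i mod 3].
On camel: c+10=m, a+7=h, m+4=q, e+10=o, l+7=s.

mhqos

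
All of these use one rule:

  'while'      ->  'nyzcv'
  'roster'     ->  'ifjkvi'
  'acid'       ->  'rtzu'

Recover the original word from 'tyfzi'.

choir

Compare letters: w→n is +17, h→y is +17, i→z is +17 — a constant shift. It's a constant shift of +17 (ROT17).
Decoding tyfzi: t−17=c, y−17=h, f−17=o, z−17=i, i−17=r.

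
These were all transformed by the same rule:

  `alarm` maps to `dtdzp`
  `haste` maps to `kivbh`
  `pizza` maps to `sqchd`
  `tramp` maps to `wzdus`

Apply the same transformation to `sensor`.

vmqarz

A repeating key of period 2 is used — shifts +3, +8 over and over.
Applying it to sensor: s+3=v, e+8=m, n+3=q, s+8=a, o+3=r, r+8=z.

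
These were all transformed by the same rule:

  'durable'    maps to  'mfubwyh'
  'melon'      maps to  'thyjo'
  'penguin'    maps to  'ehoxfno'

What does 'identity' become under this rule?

This is an affine cipher: with a=0,…,z=25, each position x becomes (21x+1) mod 26.
For identity: i(8)→21·8+1≡13=n; d(3)→21·3+1≡12=m; e(4)→21·4+1≡7=h; n(13)→21·13+1≡14=o; t(19)→21·19+1≡10=k; i(8)→21·8+1≡13=n; t(19)→21·19+1≡10=k; y(24)→21·24+1≡11=l (all mod 26).

nmhoknkl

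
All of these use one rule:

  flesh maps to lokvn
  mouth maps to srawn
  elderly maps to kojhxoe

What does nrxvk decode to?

Shifts by position in flesh: pos 0: f→l (+6), pos 1: l→o (+3), pos 2: e→k (+6), pos 3: s→v (+3) — repeating every 2. It's a Vigenère-style cipher with numeric key [6,3]: position i shifts by key[i mod 2].
Reversing it on nrxvk: n−6=h, r−3=o, x−6=r, v−3=s, k−6=e.

horse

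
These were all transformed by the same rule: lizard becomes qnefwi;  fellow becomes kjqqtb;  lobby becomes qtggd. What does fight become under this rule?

Compare letters: l→q is +5, i→n is +5, z→e is +5 — a constant shift. This is a Caesar cipher with shift 5.
On fight: f+5=k, i+5=n, g+5=l, h+5=m, t+5=y.

knlmy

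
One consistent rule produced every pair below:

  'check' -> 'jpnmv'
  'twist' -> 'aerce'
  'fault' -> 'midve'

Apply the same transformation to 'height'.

Each letter shifts forward by (position + 7), i.e. 7, 8, 9, … — the shift grows by one for each successive letter.
On height: h+7=o, e+8=m, i+9=r, g+10=q, h+11=s, t+12=f.

omrqsf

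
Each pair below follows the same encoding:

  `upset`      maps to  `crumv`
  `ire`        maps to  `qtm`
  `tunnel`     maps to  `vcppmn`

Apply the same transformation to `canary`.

eipita

The shift depends on letter class: consonant p→r is +2, but vowel u→c is +8. The rule splits by letter class: vowels +8, consonants +2.
Applying it to canary: c(cons)+2=e, a(vowel)+8=i, n(cons)+2=p, a(vowel)+8=i, r(cons)+2=t, y(cons)+2=a.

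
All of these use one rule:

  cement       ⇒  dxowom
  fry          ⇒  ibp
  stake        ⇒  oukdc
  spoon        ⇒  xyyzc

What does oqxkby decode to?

orange

The output letters match the input read backwards, each shifted +10: cement reversed is tnemec. The word is reversed, then every letter is shifted forward by 10.
Undoing it on oqxkby: shift back: o−10=e, q−10=g, x−10=n, k−10=a, b−10=r, y−10=o → egnaro; then reverse → orange.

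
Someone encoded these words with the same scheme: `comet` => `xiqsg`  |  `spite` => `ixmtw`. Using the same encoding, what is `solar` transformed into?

vepsw

The output letters match the input read backwards, each shifted +4: comet reversed is temoc. Read the word backwards and shift each letter +4.
On solar: reverse → ralos; then shift: r+4=v, a+4=e, l+4=p, o+4=s, s+4=w.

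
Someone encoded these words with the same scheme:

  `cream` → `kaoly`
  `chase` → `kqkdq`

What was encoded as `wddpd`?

outer

Each letter shifts forward by (position + 8), i.e. 8, 9, 10, … — the shift grows by one for each successive letter.
Reversing it on wddpd: w−8=o, d−9=u, d−10=t, p−11=e, d−12=r.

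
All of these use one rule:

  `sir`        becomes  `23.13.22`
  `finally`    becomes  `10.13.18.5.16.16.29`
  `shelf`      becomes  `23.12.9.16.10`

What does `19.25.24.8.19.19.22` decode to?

outdoor

Letters become their 1-based position plus 4 (so a→5, b→6, …).
Undoing it on 19.25.24.8.19.19.22: 19→(19−4)÷1=15=o, 25→(25−4)÷1=21=u, 24→(24−4)÷1=20=t, 8→(8−4)÷1=4=d, 19→(19−4)÷1=15=o, 19→(19−4)÷1=15=o, 22→(22−4)÷1=18=r.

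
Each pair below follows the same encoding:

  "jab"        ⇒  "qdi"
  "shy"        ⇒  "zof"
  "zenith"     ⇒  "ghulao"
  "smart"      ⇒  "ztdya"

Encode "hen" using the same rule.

ohu

The shift depends on letter class: consonant j→q is +7, but vowel a→d is +3. Two shifts are in play — +3 for a/e/i/o/u, +7 for every other letter.
For hen: h(cons)+7=o, e(vowel)+3=h, n(cons)+7=u.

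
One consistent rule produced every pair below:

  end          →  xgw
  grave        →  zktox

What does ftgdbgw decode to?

Compare letters: e→x is +19, n→g is +19, d→w is +19 — a constant shift. This is a Caesar cipher with shift 19.
Reversing it on ftgdbgw: f−19=m, t−19=a, g−19=n, d−19=k, b−19=i, g−19=n, w−19=d.

mankind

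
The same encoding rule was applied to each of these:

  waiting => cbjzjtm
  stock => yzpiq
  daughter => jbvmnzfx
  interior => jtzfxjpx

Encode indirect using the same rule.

jtjjxfiz

The shift depends on letter class: consonant w→c is +6, but vowel a→b is +1. The rule splits by letter class: vowels +1, consonants +6.
On indirect: i(vowel)+1=j, n(cons)+6=t, d(cons)+6=j, i(vowel)+1=j, r(cons)+6=x, e(vowel)+1=f, c(cons)+6=i, t(cons)+6=z.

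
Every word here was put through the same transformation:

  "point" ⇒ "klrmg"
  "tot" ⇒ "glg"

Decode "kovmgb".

Each letter is replaced by its mirror in the alphabet: a↔z, b↔y, c↔x, and so on (the Atbash cipher).
Decoding kovmgb: k↔p, o↔l, v↔e, m↔n, g↔t, b↔y.

plenty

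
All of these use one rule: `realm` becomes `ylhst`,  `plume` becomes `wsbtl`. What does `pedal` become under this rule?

wlkhs

Compare letters: r→y is +7, e→l is +7, a→h is +7 — a constant shift. This is a Caesar cipher with shift 7.
For pedal: p+7=w, e+7=l, d+7=k, a+7=h, l+7=s.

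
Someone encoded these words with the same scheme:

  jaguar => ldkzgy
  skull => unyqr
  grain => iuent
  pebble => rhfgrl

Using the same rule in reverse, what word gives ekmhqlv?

chicken

In jaguar: j→l is +2, a→d is +3, g→k is +4, u→z is +5 — the shift increases by 1 each position. The shift increases by 1 at each position, starting from +2: 2, 3, 4, ….
Reversing it on ekmhqlv: e−2=c, k−3=h, m−4=i, h−5=c, q−6=k, l−7=e, v−8=n.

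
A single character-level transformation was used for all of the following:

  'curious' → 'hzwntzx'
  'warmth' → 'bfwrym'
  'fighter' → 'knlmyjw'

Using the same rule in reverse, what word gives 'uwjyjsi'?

pretend

Compare letters: c→h is +5, u→z is +5, r→w is +5 — a constant shift. It's a constant shift of +5 (ROT5).
Decoding uwjyjsi: u−5=p, w−5=r, j−5=e, y−5=t, j−5=e, s−5=n, i−5=d.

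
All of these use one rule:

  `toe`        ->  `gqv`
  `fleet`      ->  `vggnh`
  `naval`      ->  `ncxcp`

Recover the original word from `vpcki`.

The output letters match the input read backwards, each shifted +2: toe reversed is eot. Read the word backwards and shift each letter +2.
Undoing it on vpcki: shift back: v−2=t, p−2=n, c−2=a, k−2=i, i−2=g → tnaig; then reverse → giant.

giant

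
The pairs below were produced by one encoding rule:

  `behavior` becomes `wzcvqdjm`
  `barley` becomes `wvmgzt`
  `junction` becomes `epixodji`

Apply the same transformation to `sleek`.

ngzzf

Compare letters: b→w is +21, e→z is +21, h→c is +21 — a constant shift. This is a Caesar cipher with shift 21.
On sleek: s+21=n, l+21=g, e+21=z, e+21=z, k+21=f.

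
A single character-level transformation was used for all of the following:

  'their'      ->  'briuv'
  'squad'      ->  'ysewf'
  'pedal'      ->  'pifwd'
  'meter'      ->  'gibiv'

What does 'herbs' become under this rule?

rivzy

t(19)→b(1) and h(7)→r(17) fit y≡3x+22 (mod 26); the inverse of 3 mod 26 is 9. Treating letters as 0–25, the rule is x ↦ 3x + 22 (mod 26).
For herbs: h(7)→3·7+22≡17=r; e(4)→3·4+22≡8=i; r(17)→3·17+22≡21=v; b(1)→3·1+22≡25=z; s(18)→3·18+22≡24=y (all mod 26).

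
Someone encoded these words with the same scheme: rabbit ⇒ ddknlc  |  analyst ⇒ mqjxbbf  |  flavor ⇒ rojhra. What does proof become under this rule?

buxai

Shifts by position in rabbit: pos 0: r→d (+12), pos 1: a→d (+3), pos 2: b→k (+9), pos 3: b→n (+12), pos 4: i→l (+3), pos 5: t→c (+9) — repeating every 3. A repeating key of period 3 is used — shifts +12, +3, +9 over and over.
On proof: p+12=b, r+3=u, o+9=x, o+12=a, f+3=i.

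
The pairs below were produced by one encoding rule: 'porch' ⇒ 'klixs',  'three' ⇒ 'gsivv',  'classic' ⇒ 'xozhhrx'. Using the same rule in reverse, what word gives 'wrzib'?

diary

Each pair mirrors across the alphabet (p↔k, o↔l, r↔i): positions sum to 25. This is the alphabet-reversal cipher (Atbash): a becomes z, b becomes y, etc.
Reversing it on wrzib: w↔d, r↔i, z↔a, i↔r, b↔y.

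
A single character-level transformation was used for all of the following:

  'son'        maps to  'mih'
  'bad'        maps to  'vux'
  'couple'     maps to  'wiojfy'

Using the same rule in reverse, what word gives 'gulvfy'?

marble

Compare letters: s→m is +20, o→i is +20, n→h is +20 — a constant shift. It's a constant shift of +20 (ROT20).
Undoing it on gulvfy: g−20=m, u−20=a, l−20=r, v−20=b, f−20=l, y−20=e.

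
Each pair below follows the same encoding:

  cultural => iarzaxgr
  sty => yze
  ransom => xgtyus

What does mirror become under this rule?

Every letter moves 6 places later in the alphabet, wrapping around z→a.
On mirror: m+6=s, i+6=o, r+6=x, r+6=x, o+6=u, r+6=x.

soxxux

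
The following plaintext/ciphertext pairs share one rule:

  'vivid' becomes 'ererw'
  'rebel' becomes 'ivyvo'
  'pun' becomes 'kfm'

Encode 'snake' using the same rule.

Each pair mirrors across the alphabet (v↔e, i↔r, v↔e): positions sum to 25. Each letter is replaced by its mirror in the alphabet: a↔z, b↔y, c↔x, and so on (the Atbash cipher).
On snake: s↔h, n↔m, a↔z, k↔p, e↔v.

hmzpv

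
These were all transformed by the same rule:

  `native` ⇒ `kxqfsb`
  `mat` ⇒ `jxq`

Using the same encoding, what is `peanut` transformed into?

Compare letters: n→k is +23, a→x is +23, t→q is +23 — a constant shift. This is a Caesar cipher with shift 23.
On peanut: p+23=m, e+23=b, a+23=x, n+23=k, u+23=r, t+23=q.

mbxkrq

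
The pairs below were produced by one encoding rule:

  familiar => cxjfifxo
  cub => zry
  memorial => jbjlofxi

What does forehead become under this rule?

clobebxa

Compare letters: f→c is +23, a→x is +23, m→j is +23 — a constant shift. Each letter is shifted forward by 23 in the alphabet (a Caesar shift of +23).
For forehead: f+23=c, o+23=l, r+23=o, e+23=b, h+23=e, e+23=b, a+23=x, d+23=a.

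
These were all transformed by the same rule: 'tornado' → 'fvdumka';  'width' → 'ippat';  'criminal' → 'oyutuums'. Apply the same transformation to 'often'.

amflz

Shifts by position in tornado: pos 0: t→f (+12), pos 1: o→v (+7), pos 2: r→d (+12), pos 3: n→u (+7) — repeating every 2. The shifts repeat in a cycle of length 2: positions 0,1,… shift by +12, +7, then the pattern repeats.
For often: o+12=a, f+7=m, t+12=f, e+7=l, n+12=z.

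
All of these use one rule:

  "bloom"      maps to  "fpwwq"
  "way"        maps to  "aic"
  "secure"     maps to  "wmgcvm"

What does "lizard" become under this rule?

pqdivh

The shift depends on letter class: consonant b→f is +4, but vowel o→w is +8. The rule splits by letter class: vowels +8, consonants +4.
On lizard: l(cons)+4=p, i(vowel)+8=q, z(cons)+4=d, a(vowel)+8=i, r(cons)+4=v, d(cons)+4=h.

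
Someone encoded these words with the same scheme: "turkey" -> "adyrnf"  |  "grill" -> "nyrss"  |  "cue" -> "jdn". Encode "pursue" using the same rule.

The shift depends on letter class: consonant t→a is +7, but vowel u→d is +9. Two shifts are in play — +9 for a/e/i/o/u, +7 for every other letter.
For pursue: p(cons)+7=w, u(vowel)+9=d, r(cons)+7=y, s(cons)+7=z, u(vowel)+9=d, e(vowel)+9=n.

wdyzdn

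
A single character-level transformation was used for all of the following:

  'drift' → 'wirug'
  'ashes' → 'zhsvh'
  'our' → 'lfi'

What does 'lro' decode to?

oil

Each pair mirrors across the alphabet (d↔w, r↔i, i↔r): positions sum to 25. Letters are reflected about the middle of the alphabet (position → 25−position): Atbash.
Undoing it on lro: l↔o, r↔i, o↔l.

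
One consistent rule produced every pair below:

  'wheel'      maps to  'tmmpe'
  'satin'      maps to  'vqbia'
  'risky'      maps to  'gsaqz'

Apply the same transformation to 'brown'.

vewzj

The output letters match the input read backwards, each shifted +8: wheel reversed is leehw. Read the word backwards and shift each letter +8.
Applying it to brown: reverse → nworb; then shift: n+8=v, w+8=e, o+8=w, r+8=z, b+8=j.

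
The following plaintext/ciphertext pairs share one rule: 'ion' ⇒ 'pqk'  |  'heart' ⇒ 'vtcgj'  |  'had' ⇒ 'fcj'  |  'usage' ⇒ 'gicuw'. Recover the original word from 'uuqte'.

cross

The word is reversed, then every letter is shifted forward by 2.
Decoding uuqte: shift back: u−2=s, u−2=s, q−2=o, t−2=r, e−2=c → ssorc; then reverse → cross.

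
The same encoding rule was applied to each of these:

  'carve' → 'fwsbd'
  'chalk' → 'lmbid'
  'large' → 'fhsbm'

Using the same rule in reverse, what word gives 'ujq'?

The output letters match the input read backwards, each shifted +1: carve reversed is evrac. The word is reversed, then every letter is shifted forward by 1.
Undoing it on ujq: shift back: u−1=t, j−1=i, q−1=p → tip; then reverse → pit.

pit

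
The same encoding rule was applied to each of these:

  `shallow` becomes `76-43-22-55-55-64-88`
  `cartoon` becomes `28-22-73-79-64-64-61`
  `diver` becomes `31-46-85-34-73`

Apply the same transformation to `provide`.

67-73-64-85-46-31-34

Each letter becomes 3×(its alphabet position, a=1..z=26) + 19.
For provide: p=16→67, r=18→73, o=15→64, v=22→85, i=9→46, d=4→31, e=5→34.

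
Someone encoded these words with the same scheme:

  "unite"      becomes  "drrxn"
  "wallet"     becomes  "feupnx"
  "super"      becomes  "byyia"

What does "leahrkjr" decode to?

Shifts by position in unite: pos 0: u→d (+9), pos 1: n→r (+4), pos 2: i→r (+9), pos 3: t→x (+4) — repeating every 2. The shifts repeat in a cycle of length 2: positions 0,1,… shift by +9, +4, then the pattern repeats.
Undoing it on leahrkjr: l−9=c, e−4=a, a−9=r, h−4=d, r−9=i, k−4=g, j−9=a, r−4=n.

cardigan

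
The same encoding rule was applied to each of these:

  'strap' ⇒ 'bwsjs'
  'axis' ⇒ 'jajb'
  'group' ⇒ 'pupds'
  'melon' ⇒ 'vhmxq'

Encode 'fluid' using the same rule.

Shifts by position in strap: pos 0: s→b (+9), pos 1: t→w (+3), pos 2: r→s (+1), pos 3: a→j (+9), pos 4: p→s (+3) — repeating every 3. A repeating key of period 3 is used — shifts +9, +3, +1 over and over.
On fluid: f+9=o, l+3=o, u+1=v, i+9=r, d+3=g.

oovrg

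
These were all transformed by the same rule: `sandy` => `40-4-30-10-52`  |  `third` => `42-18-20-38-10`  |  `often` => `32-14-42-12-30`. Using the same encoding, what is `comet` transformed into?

8-32-28-12-42

s(#19)→40 and a(#1)→4: differences scale by 2, so n = 2·pos + 2. With a=1..z=26, the number is 2·pos + 2.
For comet: c=3→8, o=15→32, m=13→28, e=5→12, t=20→42.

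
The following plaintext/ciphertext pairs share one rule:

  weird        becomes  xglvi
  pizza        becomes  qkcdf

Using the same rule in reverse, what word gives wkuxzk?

In weird: w→x is +1, e→g is +2, i→l is +3, r→v is +4 — the shift increases by 1 each position. Each letter shifts forward by (position + 1), i.e. 1, 2, 3, … — the shift grows by one for each successive letter.
Reversing it on wkuxzk: w−1=v, k−2=i, u−3=r, x−4=t, z−5=u, k−6=e.

virtue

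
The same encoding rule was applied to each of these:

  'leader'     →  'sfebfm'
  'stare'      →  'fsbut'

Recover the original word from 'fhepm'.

The output letters match the input read backwards, each shifted +1: leader reversed is redael. Read the word backwards and shift each letter +1.
Undoing it on fhepm: shift back: f−1=e, h−1=g, e−1=d, p−1=o, m−1=l → egdol; then reverse → lodge.

lodge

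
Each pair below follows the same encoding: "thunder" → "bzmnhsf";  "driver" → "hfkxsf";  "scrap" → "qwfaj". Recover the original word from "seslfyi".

eyebrow

This is an affine cipher: with a=0,…,z=25, each position x becomes (11x+0) mod 26.
Undoing it on seslfyi: s(18)→19·(18−0)≡4=e; e(4)→19·(4−0)≡24=y; s(18)→19·(18−0)≡4=e; l(11)→19·(11−0)≡1=b; f(5)→19·(5−0)≡17=r; y(24)→19·(24−0)≡14=o; i(8)→19·(8−0)≡22=w (all mod 26).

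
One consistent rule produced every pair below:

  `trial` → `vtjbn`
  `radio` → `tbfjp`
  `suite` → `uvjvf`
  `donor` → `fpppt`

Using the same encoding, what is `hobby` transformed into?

jpdda

Two shifts are in play — +1 for a/e/i/o/u, +2 for every other letter.
Applying it to hobby: h(cons)+2=j, o(vowel)+1=p, b(cons)+2=d, b(cons)+2=d, y(cons)+2=a.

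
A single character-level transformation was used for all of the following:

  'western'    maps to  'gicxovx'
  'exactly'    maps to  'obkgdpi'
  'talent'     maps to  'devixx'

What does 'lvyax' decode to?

Shifts by position in western: pos 0: w→g (+10), pos 1: e→i (+4), pos 2: s→c (+10), pos 3: t→x (+4) — repeating every 2. The shifts repeat in a cycle of length 2: positions 0,1,… shift by +10, +4, then the pattern repeats.
Undoing it on lvyax: l−10=b, v−4=r, y−10=o, a−4=w, x−10=n.

brown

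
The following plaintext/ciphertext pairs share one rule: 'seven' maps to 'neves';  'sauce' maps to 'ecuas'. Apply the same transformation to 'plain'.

The word is simply reversed.
Applying it to plain: reverse → nialp.

nialp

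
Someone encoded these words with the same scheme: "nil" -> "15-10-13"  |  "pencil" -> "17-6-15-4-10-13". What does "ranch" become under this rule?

19-2-15-4-9

n is letter #14 and maps to 15: an offset of 1. Letters become their 1-based position plus 1 (so a→2, b→3, …).
Applying it to ranch: r=18→19, a=1→2, n=14→15, c=3→4, h=8→9.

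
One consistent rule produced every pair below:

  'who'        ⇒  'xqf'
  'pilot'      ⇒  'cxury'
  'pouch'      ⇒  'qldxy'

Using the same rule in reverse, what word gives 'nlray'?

The output letters match the input read backwards, each shifted +9: who reversed is ohw. The word is reversed, then every letter is shifted forward by 9.
Undoing it on nlray: shift back: n−9=e, l−9=c, r−9=i, a−9=r, y−9=p → ecirp; then reverse → price.

price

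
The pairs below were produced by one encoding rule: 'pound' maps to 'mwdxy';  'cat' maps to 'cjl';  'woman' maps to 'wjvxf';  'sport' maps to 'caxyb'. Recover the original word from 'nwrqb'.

shine

The output letters match the input read backwards, each shifted +9: pound reversed is dnuop. Read the word backwards and shift each letter +9.
Decoding nwrqb: shift back: n−9=e, w−9=n, r−9=i, q−9=h, b−9=s → enihs; then reverse → shine.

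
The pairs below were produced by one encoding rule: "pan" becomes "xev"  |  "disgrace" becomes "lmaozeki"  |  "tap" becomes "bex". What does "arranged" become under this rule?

ezzevoil

The shift depends on letter class: consonant p→x is +8, but vowel a→e is +4. Two shifts are in play — +4 for a/e/i/o/u, +8 for every other letter.
On arranged: a(vowel)+4=e, r(cons)+8=z, r(cons)+8=z, a(vowel)+4=e, n(cons)+8=v, g(cons)+8=o, e(vowel)+4=i, d(cons)+8=l.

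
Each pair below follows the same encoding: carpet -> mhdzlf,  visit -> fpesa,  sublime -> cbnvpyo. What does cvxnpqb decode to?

Shifts by position in carpet: pos 0: c→m (+10), pos 1: a→h (+7), pos 2: r→d (+12), pos 3: p→z (+10), pos 4: e→l (+7), pos 5: t→f (+12) — repeating every 3. It's a Vigenère-style cipher with numeric key [10,7,12]: position i shifts by key[i mod 3].
Decoding cvxnpqb: c−10=s, v−7=o, x−12=l, n−10=d, p−7=i, q−12=e, b−10=r.

soldier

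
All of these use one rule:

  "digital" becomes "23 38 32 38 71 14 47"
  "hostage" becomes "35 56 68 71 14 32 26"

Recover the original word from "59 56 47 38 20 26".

d(#4)→23 and i(#9)→38: differences scale by 3, so n = 3·pos + 11. The formula is n = 3×(alphabet index, a=1) + 11.
Reversing it on 59 56 47 38 20 26: 59→(59−11)÷3=16=p, 56→(56−11)÷3=15=o, 47→(47−11)÷3=12=l, 38→(38−11)÷3=9=i, 20→(20−11)÷3=3=c, 26→(26−11)÷3=5=e.

police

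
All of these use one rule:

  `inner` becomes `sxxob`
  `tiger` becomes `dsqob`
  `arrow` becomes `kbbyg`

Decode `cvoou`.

Compare letters: i→s is +10, n→x is +10, n→x is +10 — a constant shift. Every letter moves 10 places later in the alphabet, wrapping around z→a.
Undoing it on cvoou: c−10=s, v−10=l, o−10=e, o−10=e, u−10=k.

sleek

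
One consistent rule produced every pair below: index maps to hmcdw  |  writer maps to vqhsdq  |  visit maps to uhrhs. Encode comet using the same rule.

Compare letters: i→h is +25, n→m is +25, d→c is +25 — a constant shift. It's a constant shift of +25 (ROT25).
For comet: c+25=b, o+25=n, m+25=l, e+25=d, t+25=s.

bnlds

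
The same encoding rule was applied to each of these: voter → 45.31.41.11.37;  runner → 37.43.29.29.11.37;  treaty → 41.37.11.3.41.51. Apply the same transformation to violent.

v(#22)→45 and o(#15)→31: differences scale by 2, so n = 2·pos + 1. The formula is n = 2×(alphabet index, a=1) + 1.
Applying it to violent: v=22→45, i=9→19, o=15→31, l=12→25, e=5→11, n=14→29, t=20→41.

45.19.31.25.11.29.41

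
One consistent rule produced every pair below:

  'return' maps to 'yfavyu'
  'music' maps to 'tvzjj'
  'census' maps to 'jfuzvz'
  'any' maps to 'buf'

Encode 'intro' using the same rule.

The shift depends on letter class: consonant r→y is +7, but vowel e→f is +1. The rule splits by letter class: vowels +1, consonants +7.
Applying it to intro: i(vowel)+1=j, n(cons)+7=u, t(cons)+7=a, r(cons)+7=y, o(vowel)+1=p.

juayp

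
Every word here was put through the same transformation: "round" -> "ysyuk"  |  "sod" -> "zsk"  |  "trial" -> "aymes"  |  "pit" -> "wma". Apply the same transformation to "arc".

eyj

The shift depends on letter class: consonant r→y is +7, but vowel o→s is +4. The rule splits by letter class: vowels +4, consonants +7.
Applying it to arc: a(vowel)+4=e, r(cons)+7=y, c(cons)+7=j.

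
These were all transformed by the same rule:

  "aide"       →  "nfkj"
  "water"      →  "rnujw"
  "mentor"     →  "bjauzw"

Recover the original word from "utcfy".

tulip

a(0)→n(13) and i(8)→f(5) fit y≡25x+13 (mod 26); the inverse of 25 mod 26 is 25. This is an affine cipher: with a=0,…,z=25, each position x becomes (25x+13) mod 26.
Undoing it on utcfy: u(20)→25·(20−13)≡19=t; t(19)→25·(19−13)≡20=u; c(2)→25·(2−13)≡11=l; f(5)→25·(5−13)≡8=i; y(24)→25·(24−13)≡15=p (all mod 26).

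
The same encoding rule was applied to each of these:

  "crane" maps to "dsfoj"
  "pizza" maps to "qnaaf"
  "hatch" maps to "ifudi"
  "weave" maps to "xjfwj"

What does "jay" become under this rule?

The shift depends on letter class: consonant c→d is +1, but vowel a→f is +5. Two shifts are in play — +5 for a/e/i/o/u, +1 for every other letter.
For jay: j(cons)+1=k, a(vowel)+5=f, y(cons)+1=z.

kfz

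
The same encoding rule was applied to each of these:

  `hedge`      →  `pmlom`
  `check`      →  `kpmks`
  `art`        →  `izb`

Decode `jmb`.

bet

Each letter is shifted forward by 8 in the alphabet (a Caesar shift of +8).
Decoding jmb: j−8=b, m−8=e, b−8=t.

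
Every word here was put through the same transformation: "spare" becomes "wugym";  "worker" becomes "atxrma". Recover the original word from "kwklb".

greet

In spare: s→w is +4, p→u is +5, a→g is +6, r→y is +7 — the shift increases by 1 each position. The shift increases by 1 at each position, starting from +4: 4, 5, 6, ….
Decoding kwklb: k−4=g, w−5=r, k−6=e, l−7=e, b−8=t.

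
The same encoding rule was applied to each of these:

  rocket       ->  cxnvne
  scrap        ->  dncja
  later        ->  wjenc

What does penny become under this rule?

anyyj

The shift depends on letter class: consonant r→c is +11, but vowel o→x is +9. The rule splits by letter class: vowels +9, consonants +11.
On penny: p(cons)+11=a, e(vowel)+9=n, n(cons)+11=y, n(cons)+11=y, y(cons)+11=j.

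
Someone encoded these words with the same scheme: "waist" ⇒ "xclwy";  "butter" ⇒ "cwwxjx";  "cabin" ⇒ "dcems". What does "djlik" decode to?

chief

The shift increases by 1 at each position, starting from +1: 1, 2, 3, ….
Decoding djlik: d−1=c, j−2=h, l−3=i, i−4=e, k−5=f.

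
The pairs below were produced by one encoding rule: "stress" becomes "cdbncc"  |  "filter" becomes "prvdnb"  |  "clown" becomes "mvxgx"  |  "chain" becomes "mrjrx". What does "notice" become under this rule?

The shift depends on letter class: consonant s→c is +10, but vowel e→n is +9. Two shifts are in play — +9 for a/e/i/o/u, +10 for every other letter.
For notice: n(cons)+10=x, o(vowel)+9=x, t(cons)+10=d, i(vowel)+9=r, c(cons)+10=m, e(vowel)+9=n.

xxdrmn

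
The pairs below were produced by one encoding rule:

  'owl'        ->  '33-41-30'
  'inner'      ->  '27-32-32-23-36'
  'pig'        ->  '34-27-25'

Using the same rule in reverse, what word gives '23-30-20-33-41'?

o is letter #15 and maps to 33: an offset of 18. Each letter is replaced by its alphabet position (a=1..z=26) + 18.
Decoding 23-30-20-33-41: 23→(23−18)÷1=5=e, 30→(30−18)÷1=12=l, 20→(20−18)÷1=2=b, 33→(33−18)÷1=15=o, 41→(41−18)÷1=23=w.

elbow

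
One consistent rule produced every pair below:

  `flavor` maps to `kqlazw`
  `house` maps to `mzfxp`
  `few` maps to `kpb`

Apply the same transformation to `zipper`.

etuupw

The shift depends on letter class: consonant f→k is +5, but vowel a→l is +11. The rule splits by letter class: vowels +11, consonants +5.
On zipper: z(cons)+5=e, i(vowel)+11=t, p(cons)+5=u, p(cons)+5=u, e(vowel)+11=p, r(cons)+5=w.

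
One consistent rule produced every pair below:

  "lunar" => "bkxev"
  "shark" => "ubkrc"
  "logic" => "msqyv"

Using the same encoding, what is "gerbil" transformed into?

vslboq

The output letters match the input read backwards, each shifted +10: lunar reversed is ranul. The word is reversed, then every letter is shifted forward by 10.
For gerbil: reverse → libreg; then shift: l+10=v, i+10=s, b+10=l, r+10=b, e+10=o, g+10=q.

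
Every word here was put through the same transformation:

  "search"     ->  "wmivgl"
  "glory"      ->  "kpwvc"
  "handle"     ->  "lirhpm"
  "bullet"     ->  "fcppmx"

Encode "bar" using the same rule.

fiv

The rule splits by letter class: vowels +8, consonants +4.
For bar: b(cons)+4=f, a(vowel)+8=i, r(cons)+4=v.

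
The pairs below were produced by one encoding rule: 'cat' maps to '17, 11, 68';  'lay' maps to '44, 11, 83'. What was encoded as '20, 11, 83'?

c(#3)→17 and a(#1)→11: differences scale by 3, so n = 3·pos + 8. Each letter becomes 3×(its alphabet position, a=1..z=26) + 8.
Decoding 20, 11, 83: 20→(20−8)÷3=4=d, 11→(11−8)÷3=1=a, 83→(83−8)÷3=25=y.

day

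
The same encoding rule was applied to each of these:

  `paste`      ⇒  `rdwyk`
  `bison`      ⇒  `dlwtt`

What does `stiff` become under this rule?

Letter i (0-indexed) is shifted by i+2, so successive shifts are 2, 3, 4, ….
For stiff: s+2=u, t+3=w, i+4=m, f+5=k, f+6=l.

uwmkl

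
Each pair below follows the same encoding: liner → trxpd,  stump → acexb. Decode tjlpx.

label

In liner: l→t is +8, i→r is +9, n→x is +10, e→p is +11 — the shift increases by 1 each position. The shift increases by 1 at each position, starting from +8: 8, 9, 10, ….
Undoing it on tjlpx: t−8=l, j−9=a, l−10=b, p−11=e, x−12=l.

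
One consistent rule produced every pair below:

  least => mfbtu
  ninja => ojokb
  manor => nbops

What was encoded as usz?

This is a Caesar cipher with shift 1.
Reversing it on usz: u−1=t, s−1=r, z−1=y.

try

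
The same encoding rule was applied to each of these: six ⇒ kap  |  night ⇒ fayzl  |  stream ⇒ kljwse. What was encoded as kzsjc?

Compare letters: s→k is +18, i→a is +18, x→p is +18 — a constant shift. It's a constant shift of +18 (ROT18).
Undoing it on kzsjc: k−18=s, z−18=h, s−18=a, j−18=r, c−18=k.

shark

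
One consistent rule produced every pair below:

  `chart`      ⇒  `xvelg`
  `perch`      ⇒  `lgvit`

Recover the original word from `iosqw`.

smoke

Read the word backwards and shift each letter +4.
Decoding iosqw: shift back: i−4=e, o−4=k, s−4=o, q−4=m, w−4=s → ekoms; then reverse → smoke.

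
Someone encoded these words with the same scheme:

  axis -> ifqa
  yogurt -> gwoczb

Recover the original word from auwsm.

smoke

Compare letters: a→i is +8, x→f is +8, i→q is +8 — a constant shift. It's a constant shift of +8 (ROT8).
Undoing it on auwsm: a−8=s, u−8=m, w−8=o, s−8=k, m−8=e.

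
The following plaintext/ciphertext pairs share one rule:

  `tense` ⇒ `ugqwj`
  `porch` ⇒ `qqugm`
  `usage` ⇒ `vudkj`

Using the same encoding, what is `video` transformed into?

wkgit

Each letter shifts forward by (position + 1), i.e. 1, 2, 3, … — the shift grows by one for each successive letter.
On video: v+1=w, i+2=k, d+3=g, e+4=i, o+5=t.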